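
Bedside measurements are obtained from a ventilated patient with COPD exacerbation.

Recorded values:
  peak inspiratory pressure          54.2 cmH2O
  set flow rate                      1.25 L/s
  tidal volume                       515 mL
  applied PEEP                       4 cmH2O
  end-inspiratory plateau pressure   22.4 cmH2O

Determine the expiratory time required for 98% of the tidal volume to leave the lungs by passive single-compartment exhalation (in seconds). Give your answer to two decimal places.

R = (PIP − Pplat)/V̇ = (54.2 − 22.4) / 1.25 = 31.8/1.25 = 25.44 cmH2O·s/L.
C = Vt/(Pplat − PEEP) = 515.0 / (22.4 − 4) = 515.0/18.4 = 27.989 mL/cmH2O.
τ = R × C = 25.44 × 0.02799 L/cmH2O = 0.7121 s.
t = −τ·ln(1 − 0.98) = −0.7121·ln(0.02) = 2.786 s.

2.79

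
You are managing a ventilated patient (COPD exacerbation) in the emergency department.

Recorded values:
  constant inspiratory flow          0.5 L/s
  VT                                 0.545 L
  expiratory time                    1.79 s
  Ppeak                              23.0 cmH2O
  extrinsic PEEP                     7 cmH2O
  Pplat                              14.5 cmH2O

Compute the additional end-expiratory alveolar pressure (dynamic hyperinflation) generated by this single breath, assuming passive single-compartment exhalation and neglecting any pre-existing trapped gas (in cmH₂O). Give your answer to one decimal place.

1.8

R = (PIP − Pplat)/V̇ = (23.0 − 14.5) / 0.5 = 8.5/0.5 = 17.0 cmH2O·s/L.
C = Vt/(Pplat − PEEP) = 545.0 / (14.5 − 7) = 545.0/7.5 = 72.667 mL/cmH2O.
τ = R × C = 17.0 × 0.07267 L/cmH2O = 1.235 s.
Fraction remaining = e^(−Te/τ) = e^(−1.79/1.235) = 0.2347; trapped volume = 545.0 × 0.2347 = 127.91 mL.
Additional alveolar pressure from trapping ≈ V_trapped / C = 127.91 / 72.667 = 1.76 cmH2O.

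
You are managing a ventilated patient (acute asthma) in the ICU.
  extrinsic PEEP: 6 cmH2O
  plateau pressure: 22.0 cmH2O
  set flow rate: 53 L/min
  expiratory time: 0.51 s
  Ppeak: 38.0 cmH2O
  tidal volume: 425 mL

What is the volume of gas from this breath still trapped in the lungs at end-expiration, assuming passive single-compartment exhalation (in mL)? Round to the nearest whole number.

147

Flow: 53 L/min ÷ 60 = 0.8833 L/s.
R = (PIP − Pplat)/V̇ = (38.0 − 22.0) / 0.8833 = 16.0/0.8833 = 18.114 cmH2O·s/L.
C = Vt/(Pplat − PEEP) = 425.0 / (22.0 − 6) = 425.0/16.0 = 26.563 mL/cmH2O.
τ = R × C = 18.114 × 0.02656 L/cmH2O = 0.4811 s.
Fraction remaining = e^(−Te/τ) = e^(−0.51/0.4811) = 0.3464.
Trapped volume = 425.0 × 0.3464 = 147.22 mL.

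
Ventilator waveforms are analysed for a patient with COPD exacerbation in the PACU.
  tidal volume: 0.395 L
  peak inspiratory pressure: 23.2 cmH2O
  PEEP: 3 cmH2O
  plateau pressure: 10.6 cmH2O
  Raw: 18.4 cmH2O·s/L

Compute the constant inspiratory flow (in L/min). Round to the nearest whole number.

flow = (PIP − Pplat) / Raw = (23.2 − 10.6) / 18.4 = 0.6848 L/s × 60 = 41.088 L/min.

41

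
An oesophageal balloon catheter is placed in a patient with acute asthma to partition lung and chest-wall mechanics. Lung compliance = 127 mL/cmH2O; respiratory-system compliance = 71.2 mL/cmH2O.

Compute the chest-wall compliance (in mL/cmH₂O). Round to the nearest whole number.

1/Ccw = 1/Crs − 1/CL.
1/Ccw = 1/71.2 − 1/127 = 0.006171.
Ccw = 162.05 mL/cmH2O.

162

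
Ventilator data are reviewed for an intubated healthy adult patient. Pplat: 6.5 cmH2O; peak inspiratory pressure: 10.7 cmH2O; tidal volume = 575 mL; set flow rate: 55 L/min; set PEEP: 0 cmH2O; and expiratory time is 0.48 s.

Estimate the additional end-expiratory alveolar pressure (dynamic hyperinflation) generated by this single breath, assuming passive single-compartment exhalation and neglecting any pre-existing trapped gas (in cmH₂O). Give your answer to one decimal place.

2.0

Flow: 55 L/min ÷ 60 = 0.9167 L/s.
R = (PIP − Pplat)/V̇ = (10.7 − 6.5) / 0.9167 = 4.2/0.9167 = 4.582 cmH2O·s/L.
C = Vt/(Pplat − PEEP) = 575.0 / (6.5 − 0) = 575.0/6.5 = 88.462 mL/cmH2O.
τ = R × C = 4.582 × 0.08846 L/cmH2O = 0.4053 s.
Fraction remaining = e^(−Te/τ) = e^(−0.48/0.4053) = 0.306; trapped volume = 575.0 × 0.306 = 175.95 mL.
Additional alveolar pressure from trapping ≈ V_trapped / C = 175.95 / 88.462 = 1.989 cmH2O.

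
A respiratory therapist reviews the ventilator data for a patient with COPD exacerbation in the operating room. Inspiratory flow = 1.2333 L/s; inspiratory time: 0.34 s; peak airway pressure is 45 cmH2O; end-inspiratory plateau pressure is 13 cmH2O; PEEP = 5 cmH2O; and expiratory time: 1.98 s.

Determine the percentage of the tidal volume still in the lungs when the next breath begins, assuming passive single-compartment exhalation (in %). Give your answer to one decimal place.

Vt = flow × Ti = 1.2333 L/s × 0.34 s × 1000 mL/L = 419.32 mL.
R = (PIP − Pplat)/V̇ = (45 − 13) / 1.2333 = 32.0/1.2333 = 25.947 cmH2O·s/L.
C = Vt/(Pplat − PEEP) = 419.32 / (13 − 5) = 419.32/8.0 = 52.415 mL/cmH2O.
τ = R × C = 25.947 × 0.05242 L/cmH2O = 1.36 s.
Fraction remaining at end-expiration = e^(−Te/τ) = e^(−1.98/1.36) = 0.2332 → 23.32%.

23.3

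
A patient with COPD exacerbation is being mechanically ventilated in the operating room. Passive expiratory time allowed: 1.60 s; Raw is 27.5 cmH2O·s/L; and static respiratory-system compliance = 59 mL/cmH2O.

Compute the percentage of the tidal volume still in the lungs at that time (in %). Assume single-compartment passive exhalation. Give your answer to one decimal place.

37.3

τ = R × C = 27.5 × 59 mL/cmH2O = 27.5 × 0.059 L/cmH2O = 1.623 s.
Passive exhalation: V(t)/V₀ = e^(−t/τ) = e^(−1.60/1.623) = 0.3731.
Fraction remaining = 0.3731 → 37.31%.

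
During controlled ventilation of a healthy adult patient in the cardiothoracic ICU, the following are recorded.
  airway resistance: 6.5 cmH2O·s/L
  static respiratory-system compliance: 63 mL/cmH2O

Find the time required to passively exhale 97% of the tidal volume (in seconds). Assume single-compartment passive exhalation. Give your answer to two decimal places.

1.44

τ = R × C = 6.5 × 63 mL/cmH2O = 6.5 × 0.063 L/cmH2O = 0.4095 s.
Exhaled fraction f = 1 − e^(−t/τ) → t = −τ·ln(1 − f) = −0.4095·ln(0.03) = 1.436 s.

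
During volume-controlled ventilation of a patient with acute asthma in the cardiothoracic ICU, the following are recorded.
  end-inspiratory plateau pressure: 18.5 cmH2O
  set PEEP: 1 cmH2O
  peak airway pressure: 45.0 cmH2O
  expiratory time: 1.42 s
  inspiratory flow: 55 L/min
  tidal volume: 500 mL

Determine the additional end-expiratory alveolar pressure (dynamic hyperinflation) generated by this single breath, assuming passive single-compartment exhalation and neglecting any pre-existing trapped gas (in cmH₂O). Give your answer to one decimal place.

3.1

Flow: 55 L/min ÷ 60 = 0.9167 L/s.
R = (PIP − Pplat)/V̇ = (45.0 − 18.5) / 0.9167 = 26.5/0.9167 = 28.908 cmH2O·s/L.
C = Vt/(Pplat − PEEP) = 500.0 / (18.5 − 1) = 500.0/17.5 = 28.571 mL/cmH2O.
τ = R × C = 28.908 × 0.02857 L/cmH2O = 0.8259 s.
Fraction remaining = e^(−Te/τ) = e^(−1.42/0.8259) = 0.1792; trapped volume = 500.0 × 0.1792 = 89.6 mL.
Additional alveolar pressure from trapping ≈ V_trapped / C = 89.6 / 28.571 = 3.136 cmH2O.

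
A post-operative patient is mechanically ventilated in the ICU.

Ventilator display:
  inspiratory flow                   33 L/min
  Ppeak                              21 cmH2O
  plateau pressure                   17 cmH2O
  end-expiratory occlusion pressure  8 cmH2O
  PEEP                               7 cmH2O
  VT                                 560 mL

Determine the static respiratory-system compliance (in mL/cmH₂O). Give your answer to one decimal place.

62.2

End-expiratory occlusion gives total PEEP = 8 cmH2O (intrinsic PEEP = 8 − 7 = 1). Use total PEEP for the elastic gradient.
Cstat = Vt / (Pplat − PEEPtotal) = 560 / (17 − 8) = 560 / 9.0 = 62.222 mL/cmH2O.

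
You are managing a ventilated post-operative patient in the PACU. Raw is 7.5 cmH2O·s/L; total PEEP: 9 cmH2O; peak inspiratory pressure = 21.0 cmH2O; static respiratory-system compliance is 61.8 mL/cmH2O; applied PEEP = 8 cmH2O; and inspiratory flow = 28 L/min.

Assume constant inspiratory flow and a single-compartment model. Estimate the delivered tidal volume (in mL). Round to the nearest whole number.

525

Flow: 28 L/min ÷ 60 = 0.4667 L/s.
Total PEEP = 9 cmH2O (set 8 + intrinsic 1); this is the baseline alveolar pressure.
Equation of motion (constant flow): PIP = Vt/C + R·V̇ + PEEP.
Vt/C = PIP − R·V̇ − PEEP = 21.0 − 3.5 − 9 = 8.5 cmH2O.
Vt = C × 8.5 = 61.8 × 8.5 = 525.3 mL.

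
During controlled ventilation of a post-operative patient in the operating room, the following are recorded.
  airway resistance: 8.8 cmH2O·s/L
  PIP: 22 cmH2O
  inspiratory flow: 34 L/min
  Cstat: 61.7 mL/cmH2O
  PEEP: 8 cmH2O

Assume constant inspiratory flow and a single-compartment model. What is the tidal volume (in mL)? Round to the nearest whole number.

556

Flow: 34 L/min ÷ 60 = 0.5667 L/s.
Equation of motion (constant flow): PIP = Vt/C + R·V̇ + PEEP.
Vt/C = PIP − R·V̇ − PEEP = 22 − 4.987 − 8 = 9.013 cmH2O.
Vt = C × 9.013 = 61.7 × 9.013 = 556.1 mL.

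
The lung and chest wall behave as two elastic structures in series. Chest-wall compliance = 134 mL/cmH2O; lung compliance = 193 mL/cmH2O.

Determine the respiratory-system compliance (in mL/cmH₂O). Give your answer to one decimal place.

Lung and chest wall are elastances in series: 1/Crs = 1/CL + 1/Ccw.
1/Crs = 1/193 + 1/134 = 0.01264.
Crs = 79.114 mL/cmH2O.

79.1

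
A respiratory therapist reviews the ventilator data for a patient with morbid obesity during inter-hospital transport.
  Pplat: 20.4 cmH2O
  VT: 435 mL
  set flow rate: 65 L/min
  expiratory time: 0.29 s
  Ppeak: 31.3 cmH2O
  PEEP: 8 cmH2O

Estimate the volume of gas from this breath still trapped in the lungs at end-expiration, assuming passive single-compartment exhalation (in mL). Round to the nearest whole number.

Flow: 65 L/min ÷ 60 = 1.0833 L/s.
R = (PIP − Pplat)/V̇ = (31.3 − 20.4) / 1.0833 = 10.9/1.0833 = 10.062 cmH2O·s/L.
C = Vt/(Pplat − PEEP) = 435.0 / (20.4 − 8) = 435.0/12.4 = 35.081 mL/cmH2O.
τ = R × C = 10.062 × 0.03508 L/cmH2O = 0.353 s.
Fraction remaining = e^(−Te/τ) = e^(−0.29/0.353) = 0.4398.
Trapped volume = 435.0 × 0.4398 = 191.31 mL.

191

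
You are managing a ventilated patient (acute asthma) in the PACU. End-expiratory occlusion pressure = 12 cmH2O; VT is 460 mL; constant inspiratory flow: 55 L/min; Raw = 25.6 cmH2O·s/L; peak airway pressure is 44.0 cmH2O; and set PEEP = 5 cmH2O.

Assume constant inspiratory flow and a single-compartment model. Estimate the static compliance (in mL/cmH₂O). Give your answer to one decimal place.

Flow: 55 L/min ÷ 60 = 0.9167 L/s.
Total PEEP = 12 cmH2O (set 5 + intrinsic 7); this is the baseline alveolar pressure.
Equation of motion (constant flow): PIP = Vt/C + R·V̇ + PEEP.
Vt/C = PIP − R·V̇ − PEEP = 44.0 − 25.6×0.9167 − 12 = 44.0 − 23.468 − 12 = 8.532 cmH2O.
C = Vt / 8.532 = 460 / 8.532 = 53.915 mL/cmH2O.

53.9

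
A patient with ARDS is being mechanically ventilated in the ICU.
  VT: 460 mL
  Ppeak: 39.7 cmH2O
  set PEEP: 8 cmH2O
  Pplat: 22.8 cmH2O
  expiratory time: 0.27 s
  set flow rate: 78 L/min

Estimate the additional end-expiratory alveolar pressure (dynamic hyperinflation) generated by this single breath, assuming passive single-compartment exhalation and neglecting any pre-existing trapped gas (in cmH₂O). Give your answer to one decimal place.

7.6

Flow: 78 L/min ÷ 60 = 1.3 L/s.
R = (PIP − Pplat)/V̇ = (39.7 − 22.8) / 1.3 = 16.9/1.3 = 13.0 cmH2O·s/L.
C = Vt/(Pplat − PEEP) = 460.0 / (22.8 − 8) = 460.0/14.8 = 31.081 mL/cmH2O.
τ = R × C = 13.0 × 0.03108 L/cmH2O = 0.404 s.
Fraction remaining = e^(−Te/τ) = e^(−0.27/0.404) = 0.5126; trapped volume = 460.0 × 0.5126 = 235.8 mL.
Additional alveolar pressure from trapping ≈ V_trapped / C = 235.8 / 31.081 = 7.587 cmH2O.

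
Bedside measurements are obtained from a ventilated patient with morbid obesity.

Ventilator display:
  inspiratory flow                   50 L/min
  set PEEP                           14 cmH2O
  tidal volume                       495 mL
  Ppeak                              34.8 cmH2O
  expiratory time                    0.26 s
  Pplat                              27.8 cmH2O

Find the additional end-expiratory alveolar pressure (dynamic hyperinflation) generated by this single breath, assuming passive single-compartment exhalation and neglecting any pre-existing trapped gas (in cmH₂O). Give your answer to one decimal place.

5.8

Flow: 50 L/min ÷ 60 = 0.8333 L/s.
R = (PIP − Pplat)/V̇ = (34.8 − 27.8) / 0.8333 = 7.0/0.8333 = 8.4 cmH2O·s/L.
C = Vt/(Pplat − PEEP) = 495.0 / (27.8 − 14) = 495.0/13.8 = 35.87 mL/cmH2O.
τ = R × C = 8.4 × 0.03587 L/cmH2O = 0.3013 s.
Fraction remaining = e^(−Te/τ) = e^(−0.26/0.3013) = 0.4219; trapped volume = 495.0 × 0.4219 = 208.84 mL.
Additional alveolar pressure from trapping ≈ V_trapped / C = 208.84 / 35.87 = 5.822 cmH2O.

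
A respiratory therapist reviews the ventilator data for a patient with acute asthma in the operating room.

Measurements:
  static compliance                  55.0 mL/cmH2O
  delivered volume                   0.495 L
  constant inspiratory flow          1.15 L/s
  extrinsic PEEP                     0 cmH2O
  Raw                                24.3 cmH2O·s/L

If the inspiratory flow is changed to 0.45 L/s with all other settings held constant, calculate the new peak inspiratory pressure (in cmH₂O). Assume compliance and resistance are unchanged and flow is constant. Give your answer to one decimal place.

19.9

PIP = Vt/C + R·V̇ + PEEP (constant-flow equation of motion).
Only the resistive term changes: ΔPIP = R × ΔV̇ = 24.3 × (0.45 − 1.15) = 24.3 × -0.7 = -17.01 cmH2O.
Original PIP = 495/55.0 + 24.3×1.15 + 0 = 36.945 cmH2O; new PIP = 36.945 + (-17.01) = 19.935 cmH2O.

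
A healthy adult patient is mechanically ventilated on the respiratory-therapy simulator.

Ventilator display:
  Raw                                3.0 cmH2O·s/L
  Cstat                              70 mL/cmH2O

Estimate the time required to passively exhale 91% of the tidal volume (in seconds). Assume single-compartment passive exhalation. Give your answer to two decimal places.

τ = R × C = 3.0 × 70 mL/cmH2O = 3.0 × 0.070 L/cmH2O = 0.21 s.
Exhaled fraction f = 1 − e^(−t/τ) → t = −τ·ln(1 − f) = −0.21·ln(0.09) = 0.5057 s.

0.51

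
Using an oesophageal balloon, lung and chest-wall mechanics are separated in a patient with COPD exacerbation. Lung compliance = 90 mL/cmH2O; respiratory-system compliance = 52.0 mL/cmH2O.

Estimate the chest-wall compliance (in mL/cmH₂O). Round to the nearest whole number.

1/Ccw = 1/Crs − 1/CL.
1/Ccw = 1/52.0 − 1/90 = 0.00812.
Ccw = 123.15 mL/cmH2O.

123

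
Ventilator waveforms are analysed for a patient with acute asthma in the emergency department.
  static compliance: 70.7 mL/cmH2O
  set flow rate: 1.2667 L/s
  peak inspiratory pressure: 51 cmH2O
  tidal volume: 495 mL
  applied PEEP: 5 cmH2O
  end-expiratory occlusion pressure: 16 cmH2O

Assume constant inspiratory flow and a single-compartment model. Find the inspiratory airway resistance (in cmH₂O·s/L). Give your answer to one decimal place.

Total PEEP = 16 cmH2O (set 5 + intrinsic 11); this is the baseline alveolar pressure.
Equation of motion (constant flow): PIP = Vt/C + R·V̇ + PEEP.
R·V̇ = PIP − Vt/C − PEEP = 51 − 495/70.7 − 16 = 51 − 7.001 − 16 = 27.999 cmH2O.
R = 27.999 / 1.2667 = 22.104 cmH2O·s/L.

22.1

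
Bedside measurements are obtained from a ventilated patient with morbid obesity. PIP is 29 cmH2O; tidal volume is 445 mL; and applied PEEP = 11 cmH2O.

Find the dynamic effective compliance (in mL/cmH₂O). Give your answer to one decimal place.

Dynamic compliance = Vt / (PIP − PEEP) = 445 / (29 − 11) = 445 / 18.0 = 24.722 mL/cmH2O.

24.7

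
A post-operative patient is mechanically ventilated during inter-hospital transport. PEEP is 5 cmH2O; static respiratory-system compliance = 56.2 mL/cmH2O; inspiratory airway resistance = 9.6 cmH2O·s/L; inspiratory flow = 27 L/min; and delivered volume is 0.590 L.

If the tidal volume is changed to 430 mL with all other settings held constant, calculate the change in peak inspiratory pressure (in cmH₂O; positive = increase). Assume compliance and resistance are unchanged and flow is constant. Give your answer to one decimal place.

PIP = Vt/C + R·V̇ + PEEP (constant-flow equation of motion).
Only the elastic term changes: ΔPIP = ΔVt / C = (430 − 590) / 56.2 = -2.847 cmH2O.

-2.8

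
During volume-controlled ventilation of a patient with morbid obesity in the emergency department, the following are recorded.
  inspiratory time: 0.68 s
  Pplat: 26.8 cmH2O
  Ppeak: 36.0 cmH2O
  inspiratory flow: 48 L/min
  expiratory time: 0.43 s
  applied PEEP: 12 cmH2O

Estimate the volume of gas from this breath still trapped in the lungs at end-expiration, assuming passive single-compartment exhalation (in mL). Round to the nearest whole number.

Flow: 48 L/min ÷ 60 = 0.8 L/s.
Vt = flow × Ti = 0.8 L/s × 0.68 s × 1000 mL/L = 544.0 mL.
R = (PIP − Pplat)/V̇ = (36.0 − 26.8) / 0.8 = 9.2/0.8 = 11.5 cmH2O·s/L.
C = Vt/(Pplat − PEEP) = 544.0 / (26.8 − 12) = 544.0/14.8 = 36.757 mL/cmH2O.
τ = R × C = 11.5 × 0.03676 L/cmH2O = 0.4227 s.
Fraction remaining = e^(−Te/τ) = e^(−0.43/0.4227) = 0.3616.
Trapped volume = 544.0 × 0.3616 = 196.71 mL.

197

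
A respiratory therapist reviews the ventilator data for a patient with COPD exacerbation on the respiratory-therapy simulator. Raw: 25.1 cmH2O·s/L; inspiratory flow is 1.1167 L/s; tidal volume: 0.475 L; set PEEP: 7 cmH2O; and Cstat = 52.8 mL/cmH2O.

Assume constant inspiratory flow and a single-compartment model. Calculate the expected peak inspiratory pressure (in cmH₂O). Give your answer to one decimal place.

Equation of motion (constant flow): PIP = Vt/C + R·V̇ + PEEP.
PIP = 475/52.8 + 25.1×1.1167 + 7 = 8.996 + 28.029 + 7 = 44.025 cmH2O.

44.0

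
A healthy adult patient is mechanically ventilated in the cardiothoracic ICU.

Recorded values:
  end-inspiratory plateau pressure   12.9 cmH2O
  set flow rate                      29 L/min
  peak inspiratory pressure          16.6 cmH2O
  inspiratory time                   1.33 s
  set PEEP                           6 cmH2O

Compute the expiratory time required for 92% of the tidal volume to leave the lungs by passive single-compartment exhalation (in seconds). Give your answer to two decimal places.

Flow: 29 L/min ÷ 60 = 0.4833 L/s.
Vt = flow × Ti = 0.4833 L/s × 1.33 s × 1000 mL/L = 642.79 mL.
R = (PIP − Pplat)/V̇ = (16.6 − 12.9) / 0.4833 = 3.7/0.4833 = 7.656 cmH2O·s/L.
C = Vt/(Pplat − PEEP) = 642.79 / (12.9 − 6) = 642.79/6.9 = 93.158 mL/cmH2O.
τ = R × C = 7.656 × 0.09316 L/cmH2O = 0.7132 s.
t = −τ·ln(1 − 0.92) = −0.7132·ln(0.08) = 1.801 s.

1.80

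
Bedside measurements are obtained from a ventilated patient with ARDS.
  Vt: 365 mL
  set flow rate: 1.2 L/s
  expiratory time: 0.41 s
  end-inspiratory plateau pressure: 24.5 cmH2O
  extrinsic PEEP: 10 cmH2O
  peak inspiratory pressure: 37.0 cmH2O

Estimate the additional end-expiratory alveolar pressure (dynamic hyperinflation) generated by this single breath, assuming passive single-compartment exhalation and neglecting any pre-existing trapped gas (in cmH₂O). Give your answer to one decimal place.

3.0

R = (PIP − Pplat)/V̇ = (37.0 − 24.5) / 1.2 = 12.5/1.2 = 10.417 cmH2O·s/L.
C = Vt/(Pplat − PEEP) = 365.0 / (24.5 − 10) = 365.0/14.5 = 25.172 mL/cmH2O.
τ = R × C = 10.417 × 0.02517 L/cmH2O = 0.2622 s.
Fraction remaining = e^(−Te/τ) = e^(−0.41/0.2622) = 0.2094; trapped volume = 365.0 × 0.2094 = 76.431 mL.
Additional alveolar pressure from trapping ≈ V_trapped / C = 76.431 / 25.172 = 3.036 cmH2O.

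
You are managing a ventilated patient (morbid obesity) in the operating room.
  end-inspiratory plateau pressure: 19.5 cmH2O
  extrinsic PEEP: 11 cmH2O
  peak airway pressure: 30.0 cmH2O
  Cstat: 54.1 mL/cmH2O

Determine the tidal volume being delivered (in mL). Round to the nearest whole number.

460

Vt = Cstat × (Pplat − PEEP) = 54.1 × (19.5 − 11) = 54.1 × 8.5 = 459.85 mL.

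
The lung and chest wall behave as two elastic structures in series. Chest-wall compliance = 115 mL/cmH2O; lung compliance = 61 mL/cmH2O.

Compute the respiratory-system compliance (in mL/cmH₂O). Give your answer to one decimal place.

Lung and chest wall are elastances in series: 1/Crs = 1/CL + 1/Ccw.
1/Crs = 1/61 + 1/115 = 0.02509.
Crs = 39.857 mL/cmH2O.

39.9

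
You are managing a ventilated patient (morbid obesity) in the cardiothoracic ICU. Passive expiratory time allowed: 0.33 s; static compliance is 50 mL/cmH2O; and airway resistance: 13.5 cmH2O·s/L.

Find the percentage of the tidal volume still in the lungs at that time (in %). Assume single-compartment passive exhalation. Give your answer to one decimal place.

τ = R × C = 13.5 × 50 mL/cmH2O = 13.5 × 0.050 L/cmH2O = 0.675 s.
Passive exhalation: V(t)/V₀ = e^(−t/τ) = e^(−0.33/0.675) = 0.6133.
Fraction remaining = 0.6133 → 61.33%.

61.3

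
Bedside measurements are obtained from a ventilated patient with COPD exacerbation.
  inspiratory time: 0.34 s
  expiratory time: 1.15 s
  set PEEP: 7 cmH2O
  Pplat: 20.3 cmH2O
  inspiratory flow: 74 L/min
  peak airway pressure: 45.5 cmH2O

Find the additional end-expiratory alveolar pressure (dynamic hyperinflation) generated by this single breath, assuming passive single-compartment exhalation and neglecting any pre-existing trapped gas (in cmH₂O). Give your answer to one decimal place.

Flow: 74 L/min ÷ 60 = 1.2333 L/s.
Vt = flow × Ti = 1.2333 L/s × 0.34 s × 1000 mL/L = 419.32 mL.
R = (PIP − Pplat)/V̇ = (45.5 − 20.3) / 1.2333 = 25.2/1.2333 = 20.433 cmH2O·s/L.
C = Vt/(Pplat − PEEP) = 419.32 / (20.3 − 7) = 419.32/13.3 = 31.528 mL/cmH2O.
τ = R × C = 20.433 × 0.03153 L/cmH2O = 0.6443 s.
Fraction remaining = e^(−Te/τ) = e^(−1.15/0.6443) = 0.1678; trapped volume = 419.32 × 0.1678 = 70.362 mL.
Additional alveolar pressure from trapping ≈ V_trapped / C = 70.362 / 31.528 = 2.232 cmH2O.

2.2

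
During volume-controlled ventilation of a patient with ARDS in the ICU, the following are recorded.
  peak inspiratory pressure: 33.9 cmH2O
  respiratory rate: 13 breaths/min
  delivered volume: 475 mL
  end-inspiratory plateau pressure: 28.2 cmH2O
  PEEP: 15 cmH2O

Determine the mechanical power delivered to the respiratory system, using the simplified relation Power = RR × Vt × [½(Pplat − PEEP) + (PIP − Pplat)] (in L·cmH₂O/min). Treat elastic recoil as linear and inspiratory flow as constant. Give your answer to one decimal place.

Per-breath work = Vt × [½(Pplat−PEEP) + (PIP−Pplat)] = 0.475 × [0.5×13.2 + 5.7] = 0.475 × 12.3 = 5.843 L·cmH2O.
Power = 13 × 5.843 = 75.959 L·cmH2O/min.

76.0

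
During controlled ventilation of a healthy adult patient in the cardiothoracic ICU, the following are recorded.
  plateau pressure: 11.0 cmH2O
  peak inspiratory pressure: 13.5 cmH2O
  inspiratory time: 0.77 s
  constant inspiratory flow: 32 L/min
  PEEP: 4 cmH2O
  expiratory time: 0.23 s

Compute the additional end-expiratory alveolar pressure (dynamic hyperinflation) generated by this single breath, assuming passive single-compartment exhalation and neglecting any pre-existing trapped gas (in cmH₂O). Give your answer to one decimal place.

3.0

Flow: 32 L/min ÷ 60 = 0.5333 L/s.
Vt = flow × Ti = 0.5333 L/s × 0.77 s × 1000 mL/L = 410.64 mL.
R = (PIP − Pplat)/V̇ = (13.5 − 11.0) / 0.5333 = 2.5/0.5333 = 4.688 cmH2O·s/L.
C = Vt/(Pplat − PEEP) = 410.64 / (11.0 − 4) = 410.64/7.0 = 58.663 mL/cmH2O.
τ = R × C = 4.688 × 0.05866 L/cmH2O = 0.275 s.
Fraction remaining = e^(−Te/τ) = e^(−0.23/0.275) = 0.4333; trapped volume = 410.64 × 0.4333 = 177.93 mL.
Additional alveolar pressure from trapping ≈ V_trapped / C = 177.93 / 58.663 = 3.033 cmH2O.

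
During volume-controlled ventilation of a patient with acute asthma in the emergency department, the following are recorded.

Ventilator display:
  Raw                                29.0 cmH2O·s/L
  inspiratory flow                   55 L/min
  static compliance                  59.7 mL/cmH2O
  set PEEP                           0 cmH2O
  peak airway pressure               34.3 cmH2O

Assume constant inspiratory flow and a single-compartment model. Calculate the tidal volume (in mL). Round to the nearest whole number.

Flow: 55 L/min ÷ 60 = 0.9167 L/s.
Equation of motion (constant flow): PIP = Vt/C + R·V̇ + PEEP.
Vt/C = PIP − R·V̇ − PEEP = 34.3 − 26.584 − 0 = 7.716 cmH2O.
Vt = C × 7.716 = 59.7 × 7.716 = 460.65 mL.

461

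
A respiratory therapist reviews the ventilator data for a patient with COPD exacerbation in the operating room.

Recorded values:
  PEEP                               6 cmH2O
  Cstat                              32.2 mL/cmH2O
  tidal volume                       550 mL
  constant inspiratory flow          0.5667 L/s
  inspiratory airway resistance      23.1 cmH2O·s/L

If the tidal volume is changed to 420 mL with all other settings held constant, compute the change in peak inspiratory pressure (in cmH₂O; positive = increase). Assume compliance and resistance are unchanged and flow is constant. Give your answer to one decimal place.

PIP = Vt/C + R·V̇ + PEEP (constant-flow equation of motion).
Only the elastic term changes: ΔPIP = ΔVt / C = (420 − 550) / 32.2 = -4.037 cmH2O.

-4.0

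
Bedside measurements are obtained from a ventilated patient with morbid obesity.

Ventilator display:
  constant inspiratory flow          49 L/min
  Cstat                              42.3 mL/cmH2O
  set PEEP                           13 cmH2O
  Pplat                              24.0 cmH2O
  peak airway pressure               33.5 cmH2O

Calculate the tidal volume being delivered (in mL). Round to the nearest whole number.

465

Vt = Cstat × (Pplat − PEEP) = 42.3 × (24.0 − 13) = 42.3 × 11.0 = 465.3 mL.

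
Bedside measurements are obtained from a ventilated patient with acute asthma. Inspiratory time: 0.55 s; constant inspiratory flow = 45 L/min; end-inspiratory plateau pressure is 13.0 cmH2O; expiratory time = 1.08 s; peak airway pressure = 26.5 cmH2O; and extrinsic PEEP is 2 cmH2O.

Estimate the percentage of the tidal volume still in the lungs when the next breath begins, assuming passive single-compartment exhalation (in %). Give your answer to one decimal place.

20.2

Flow: 45 L/min ÷ 60 = 0.75 L/s.
Vt = flow × Ti = 0.75 L/s × 0.55 s × 1000 mL/L = 412.5 mL.
R = (PIP − Pplat)/V̇ = (26.5 − 13.0) / 0.75 = 13.5/0.75 = 18.0 cmH2O·s/L.
C = Vt/(Pplat − PEEP) = 412.5 / (13.0 − 2) = 412.5/11.0 = 37.5 mL/cmH2O.
τ = R × C = 18.0 × 0.0375 L/cmH2O = 0.675 s.
Fraction remaining at end-expiration = e^(−Te/τ) = e^(−1.08/0.675) = 0.2019 → 20.19%.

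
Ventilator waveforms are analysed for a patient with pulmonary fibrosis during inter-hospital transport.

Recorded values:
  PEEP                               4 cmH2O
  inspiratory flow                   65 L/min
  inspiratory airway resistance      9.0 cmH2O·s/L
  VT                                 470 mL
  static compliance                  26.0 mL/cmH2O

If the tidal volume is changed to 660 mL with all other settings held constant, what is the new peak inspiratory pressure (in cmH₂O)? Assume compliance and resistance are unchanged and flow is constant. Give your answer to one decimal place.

39.1

Flow: 65 L/min ÷ 60 = 1.0833 L/s.
PIP = Vt/C + R·V̇ + PEEP (constant-flow equation of motion).
Only the elastic term changes: ΔPIP = ΔVt / C = (660 − 470) / 26.0 = 7.308 cmH2O.
Original PIP = 470/26.0 + 9.0×1.0833 + 4 = 31.827 cmH2O; new PIP = 31.827 + (7.308) = 39.135 cmH2O.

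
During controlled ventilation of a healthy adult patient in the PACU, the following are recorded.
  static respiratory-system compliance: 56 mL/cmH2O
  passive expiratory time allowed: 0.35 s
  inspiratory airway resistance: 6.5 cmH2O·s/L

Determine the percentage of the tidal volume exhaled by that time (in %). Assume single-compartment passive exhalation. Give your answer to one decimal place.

τ = R × C = 6.5 × 56 mL/cmH2O = 6.5 × 0.056 L/cmH2O = 0.364 s.
Passive exhalation: V(t)/V₀ = e^(−t/τ) = e^(−0.35/0.364) = 0.3823.
Fraction exhaled = 1 − 0.3823 = 0.6177 → 61.77%.

61.8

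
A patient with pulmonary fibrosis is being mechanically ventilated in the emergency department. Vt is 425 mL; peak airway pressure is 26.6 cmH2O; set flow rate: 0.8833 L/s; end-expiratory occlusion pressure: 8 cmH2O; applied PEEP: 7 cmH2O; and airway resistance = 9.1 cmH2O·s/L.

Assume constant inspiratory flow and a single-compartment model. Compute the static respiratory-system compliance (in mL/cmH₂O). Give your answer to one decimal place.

Total PEEP = 8 cmH2O (set 7 + intrinsic 1); this is the baseline alveolar pressure.
Equation of motion (constant flow): PIP = Vt/C + R·V̇ + PEEP.
Vt/C = PIP − R·V̇ − PEEP = 26.6 − 9.1×0.8833 − 8 = 26.6 − 8.038 − 8 = 10.562 cmH2O.
C = Vt / 10.562 = 425 / 10.562 = 40.239 mL/cmH2O.

40.2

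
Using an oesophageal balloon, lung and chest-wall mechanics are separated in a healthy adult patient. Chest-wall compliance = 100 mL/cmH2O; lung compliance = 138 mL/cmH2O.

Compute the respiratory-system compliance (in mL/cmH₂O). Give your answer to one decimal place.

Lung and chest wall are elastances in series: 1/Crs = 1/CL + 1/Ccw.
1/Crs = 1/138 + 1/100 = 0.01725.
Crs = 57.971 mL/cmH2O.

58.0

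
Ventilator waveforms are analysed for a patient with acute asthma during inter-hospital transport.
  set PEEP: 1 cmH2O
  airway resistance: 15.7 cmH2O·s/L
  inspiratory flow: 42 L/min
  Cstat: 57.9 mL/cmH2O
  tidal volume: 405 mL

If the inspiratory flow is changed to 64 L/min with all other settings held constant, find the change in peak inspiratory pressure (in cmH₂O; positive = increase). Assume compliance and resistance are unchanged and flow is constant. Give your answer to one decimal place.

Flow: 42 L/min ÷ 60 = 0.7 L/s.
New flow: 64 L/min ÷ 60 = 1.0667 L/s.
PIP = Vt/C + R·V̇ + PEEP (constant-flow equation of motion).
Only the resistive term changes: ΔPIP = R × ΔV̇ = 15.7 × (1.0667 − 0.7) = 15.7 × 0.3667 = 5.757 cmH2O.

5.8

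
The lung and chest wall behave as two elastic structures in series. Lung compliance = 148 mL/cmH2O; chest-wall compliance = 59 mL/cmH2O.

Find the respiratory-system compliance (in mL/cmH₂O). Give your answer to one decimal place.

42.2

Lung and chest wall are elastances in series: 1/Crs = 1/CL + 1/Ccw.
1/Crs = 1/148 + 1/59 = 0.02371.
Crs = 42.176 mL/cmH2O.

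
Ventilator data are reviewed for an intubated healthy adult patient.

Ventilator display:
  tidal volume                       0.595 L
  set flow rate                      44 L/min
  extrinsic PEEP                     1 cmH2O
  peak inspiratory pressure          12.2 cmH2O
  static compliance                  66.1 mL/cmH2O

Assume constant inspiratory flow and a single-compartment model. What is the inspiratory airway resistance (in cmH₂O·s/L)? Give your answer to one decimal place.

3.0

Flow: 44 L/min ÷ 60 = 0.7333 L/s.
Equation of motion (constant flow): PIP = Vt/C + R·V̇ + PEEP.
R·V̇ = PIP − Vt/C − PEEP = 12.2 − 595/66.1 − 1 = 12.2 − 9.002 − 1 = 2.198 cmH2O.
R = 2.198 / 0.7333 = 2.997 cmH2O·s/L.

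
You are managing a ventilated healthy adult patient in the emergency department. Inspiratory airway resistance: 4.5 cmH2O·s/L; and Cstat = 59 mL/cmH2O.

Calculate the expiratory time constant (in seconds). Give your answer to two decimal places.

τ = R × C = 4.5 × 59 mL/cmH2O = 4.5 × 0.059 L/cmH2O = 0.2655 s.

0.27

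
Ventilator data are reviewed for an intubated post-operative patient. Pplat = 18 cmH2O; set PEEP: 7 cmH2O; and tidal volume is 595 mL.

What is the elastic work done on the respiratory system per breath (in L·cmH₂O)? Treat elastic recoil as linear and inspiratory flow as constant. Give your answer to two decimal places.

3.27

Elastic work ≈ ½ × (Pplat − PEEP) × Vt = 0.5 × (18 − 7) × 0.595 L = 0.5 × 11.0 × 0.595 = 3.273 L·cmH2O.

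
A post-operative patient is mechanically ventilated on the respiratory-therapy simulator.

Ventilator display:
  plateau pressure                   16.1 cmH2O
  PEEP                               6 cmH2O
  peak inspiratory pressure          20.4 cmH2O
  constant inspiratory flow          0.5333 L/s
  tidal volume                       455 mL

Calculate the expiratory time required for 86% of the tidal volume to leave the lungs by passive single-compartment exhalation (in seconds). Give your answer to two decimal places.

R = (PIP − Pplat)/V̇ = (20.4 − 16.1) / 0.5333 = 4.3/0.5333 = 8.063 cmH2O·s/L.
C = Vt/(Pplat − PEEP) = 455.0 / (16.1 − 6) = 455.0/10.1 = 45.05 mL/cmH2O.
τ = R × C = 8.063 × 0.04505 L/cmH2O = 0.3632 s.
t = −τ·ln(1 − 0.86) = −0.3632·ln(0.14) = 0.7141 s.

0.71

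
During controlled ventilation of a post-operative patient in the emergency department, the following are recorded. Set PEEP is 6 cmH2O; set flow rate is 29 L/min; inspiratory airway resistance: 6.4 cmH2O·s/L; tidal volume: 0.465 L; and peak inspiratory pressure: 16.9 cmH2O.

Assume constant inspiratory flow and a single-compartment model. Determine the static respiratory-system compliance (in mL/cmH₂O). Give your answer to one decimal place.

Flow: 29 L/min ÷ 60 = 0.4833 L/s.
Equation of motion (constant flow): PIP = Vt/C + R·V̇ + PEEP.
Vt/C = PIP − R·V̇ − PEEP = 16.9 − 6.4×0.4833 − 6 = 16.9 − 3.093 − 6 = 7.807 cmH2O.
C = Vt / 7.807 = 465 / 7.807 = 59.562 mL/cmH2O.

59.6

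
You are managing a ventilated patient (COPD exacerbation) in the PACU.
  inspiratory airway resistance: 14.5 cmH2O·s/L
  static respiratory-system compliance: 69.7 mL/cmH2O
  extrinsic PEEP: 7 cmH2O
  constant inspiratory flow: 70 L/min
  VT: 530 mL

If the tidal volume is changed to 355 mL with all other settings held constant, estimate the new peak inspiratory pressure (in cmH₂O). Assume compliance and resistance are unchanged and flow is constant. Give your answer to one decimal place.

29.0

Flow: 70 L/min ÷ 60 = 1.1667 L/s.
PIP = Vt/C + R·V̇ + PEEP (constant-flow equation of motion).
Only the elastic term changes: ΔPIP = ΔVt / C = (355 − 530) / 69.7 = -2.511 cmH2O.
Original PIP = 530/69.7 + 14.5×1.1667 + 7 = 31.521 cmH2O; new PIP = 31.521 + (-2.511) = 29.01 cmH2O.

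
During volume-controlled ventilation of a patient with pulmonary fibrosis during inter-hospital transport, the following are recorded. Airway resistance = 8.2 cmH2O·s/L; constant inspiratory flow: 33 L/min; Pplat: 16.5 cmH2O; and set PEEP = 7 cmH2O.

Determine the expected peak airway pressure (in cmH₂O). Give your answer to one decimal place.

Flow: 33 L/min ÷ 60 = 0.55 L/s.
PIP = Pplat + Raw × flow = 16.5 + 8.2 × 0.55 = 16.5 + 4.51 = 21.01 cmH2O.

21.0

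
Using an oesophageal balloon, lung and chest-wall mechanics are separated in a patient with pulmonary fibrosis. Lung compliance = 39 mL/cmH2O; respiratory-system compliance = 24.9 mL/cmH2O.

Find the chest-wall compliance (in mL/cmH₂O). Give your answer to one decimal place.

1/Ccw = 1/Crs − 1/CL.
1/Ccw = 1/24.9 − 1/39 = 0.01452.
Ccw = 68.871 mL/cmH2O.

68.9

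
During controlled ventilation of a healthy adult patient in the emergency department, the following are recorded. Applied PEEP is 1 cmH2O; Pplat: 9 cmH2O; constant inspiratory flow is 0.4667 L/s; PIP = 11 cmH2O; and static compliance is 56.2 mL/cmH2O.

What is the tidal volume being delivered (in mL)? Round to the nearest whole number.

450

Vt = Cstat × (Pplat − PEEP) = 56.2 × (9 − 1) = 56.2 × 8.0 = 449.6 mL.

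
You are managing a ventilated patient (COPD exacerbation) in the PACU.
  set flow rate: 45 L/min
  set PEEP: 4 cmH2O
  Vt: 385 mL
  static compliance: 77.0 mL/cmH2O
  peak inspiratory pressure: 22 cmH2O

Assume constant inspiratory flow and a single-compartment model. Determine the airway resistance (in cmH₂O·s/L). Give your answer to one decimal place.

17.3

Flow: 45 L/min ÷ 60 = 0.75 L/s.
Equation of motion (constant flow): PIP = Vt/C + R·V̇ + PEEP.
R·V̇ = PIP − Vt/C − PEEP = 22 − 385/77.0 − 4 = 22 − 5.0 − 4 = 13.0 cmH2O.
R = 13.0 / 0.75 = 17.333 cmH2O·s/L.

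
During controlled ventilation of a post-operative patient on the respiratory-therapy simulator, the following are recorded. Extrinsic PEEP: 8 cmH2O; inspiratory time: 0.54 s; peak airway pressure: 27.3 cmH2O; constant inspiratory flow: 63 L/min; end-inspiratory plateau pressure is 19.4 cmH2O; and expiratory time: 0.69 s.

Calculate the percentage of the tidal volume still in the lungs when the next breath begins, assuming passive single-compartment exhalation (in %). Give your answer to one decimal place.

15.8

Flow: 63 L/min ÷ 60 = 1.05 L/s.
Vt = flow × Ti = 1.05 L/s × 0.54 s × 1000 mL/L = 567.0 mL.
R = (PIP − Pplat)/V̇ = (27.3 − 19.4) / 1.05 = 7.9/1.05 = 7.524 cmH2O·s/L.
C = Vt/(Pplat − PEEP) = 567.0 / (19.4 − 8) = 567.0/11.4 = 49.737 mL/cmH2O.
τ = R × C = 7.524 × 0.04974 L/cmH2O = 0.3742 s.
Fraction remaining at end-expiration = e^(−Te/τ) = e^(−0.69/0.3742) = 0.1582 → 15.82%.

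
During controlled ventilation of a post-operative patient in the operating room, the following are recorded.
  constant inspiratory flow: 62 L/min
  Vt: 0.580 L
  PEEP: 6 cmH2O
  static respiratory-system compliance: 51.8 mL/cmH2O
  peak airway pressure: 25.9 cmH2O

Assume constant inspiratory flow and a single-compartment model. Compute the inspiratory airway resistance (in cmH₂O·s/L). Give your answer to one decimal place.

Flow: 62 L/min ÷ 60 = 1.0333 L/s.
Equation of motion (constant flow): PIP = Vt/C + R·V̇ + PEEP.
R·V̇ = PIP − Vt/C − PEEP = 25.9 − 580/51.8 − 6 = 25.9 − 11.197 − 6 = 8.703 cmH2O.
R = 8.703 / 1.0333 = 8.423 cmH2O·s/L.

8.4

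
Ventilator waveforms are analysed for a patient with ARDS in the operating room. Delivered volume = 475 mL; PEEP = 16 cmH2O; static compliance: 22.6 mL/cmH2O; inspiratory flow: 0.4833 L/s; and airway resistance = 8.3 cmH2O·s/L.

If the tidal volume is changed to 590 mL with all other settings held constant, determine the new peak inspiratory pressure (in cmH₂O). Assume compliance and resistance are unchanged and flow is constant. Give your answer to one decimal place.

PIP = Vt/C + R·V̇ + PEEP (constant-flow equation of motion).
Only the elastic term changes: ΔPIP = ΔVt / C = (590 − 475) / 22.6 = 5.088 cmH2O.
Original PIP = 475/22.6 + 8.3×0.4833 + 16 = 41.029 cmH2O; new PIP = 41.029 + (5.088) = 46.117 cmH2O.

46.1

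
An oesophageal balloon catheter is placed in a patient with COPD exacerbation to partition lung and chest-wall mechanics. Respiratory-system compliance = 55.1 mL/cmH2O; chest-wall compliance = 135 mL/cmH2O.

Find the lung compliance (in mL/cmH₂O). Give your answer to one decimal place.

1/CL = 1/Crs − 1/Ccw.
1/CL = 1/55.1 − 1/135 = 0.01074.
CL = 93.11 mL/cmH2O.

93.1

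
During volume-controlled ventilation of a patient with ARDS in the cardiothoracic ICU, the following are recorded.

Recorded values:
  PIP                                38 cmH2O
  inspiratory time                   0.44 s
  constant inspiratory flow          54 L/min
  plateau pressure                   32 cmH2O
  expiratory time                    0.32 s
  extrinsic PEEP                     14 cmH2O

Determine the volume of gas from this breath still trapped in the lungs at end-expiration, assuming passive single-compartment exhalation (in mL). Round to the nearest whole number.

Flow: 54 L/min ÷ 60 = 0.9 L/s.
Vt = flow × Ti = 0.9 L/s × 0.44 s × 1000 mL/L = 396.0 mL.
R = (PIP − Pplat)/V̇ = (38 − 32) / 0.9 = 6.0/0.9 = 6.667 cmH2O·s/L.
C = Vt/(Pplat − PEEP) = 396.0 / (32 − 14) = 396.0/18.0 = 22.0 mL/cmH2O.
τ = R × C = 6.667 × 0.022 L/cmH2O = 0.1467 s.
Fraction remaining = e^(−Te/τ) = e^(−0.32/0.1467) = 0.1129.
Trapped volume = 396.0 × 0.1129 = 44.708 mL.

45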